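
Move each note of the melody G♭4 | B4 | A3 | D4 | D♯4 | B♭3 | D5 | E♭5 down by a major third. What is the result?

Gb4 to Ebb4
B4 to G4
A3 to F3
D4 to Bb3
D#4 to B3
Bb3 to Gb3
D5 to Bb4
Eb5 to Cb5

Ebb4 G4 F3 Bb3 B3 Gb3 Bb4 Cb5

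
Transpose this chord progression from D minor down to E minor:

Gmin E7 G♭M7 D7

D minor down to E minor is a minor seventh; each chord root moves by that interval while the quality stays the same.
Gmin: root G down a minor seventh → A, giving Amin.
E7: root E down a minor seventh → F#, giving F#7.
G♭M7: root G♭ down a minor seventh → Ab, giving AbM7.
D7: root D down a minor seventh → E, giving E7.

Amin F#7 AbM7 E7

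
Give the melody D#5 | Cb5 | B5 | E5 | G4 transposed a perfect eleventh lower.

A#3 Gb3 F#4 B3 D3

D#5 becomes A#3
Cb5 becomes Gb3
B5 becomes F#4
E5 becomes B3
G4 becomes D3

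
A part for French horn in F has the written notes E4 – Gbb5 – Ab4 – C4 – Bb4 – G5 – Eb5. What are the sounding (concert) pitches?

A3 Cbb5 Db4 F3 Eb4 C5 Ab4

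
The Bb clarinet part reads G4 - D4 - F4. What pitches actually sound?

F4 C4 Eb4

Written C4 on the Bb clarinet sounds as Bb3, a major second lower; apply that shift to every note.
G4 to F4
D4 to C4
F4 to Eb4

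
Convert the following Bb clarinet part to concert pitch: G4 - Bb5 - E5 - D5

The Bb clarinet sounds a major second below written, so transpose each written note down a major second.
G4 becomes F4
Bb5 becomes Ab5
E5 becomes D5
D5 becomes C5

F4 Ab5 D5 C5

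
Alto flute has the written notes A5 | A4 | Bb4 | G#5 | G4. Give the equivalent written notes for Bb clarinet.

First find concert pitch: the alto flute sounds a perfect fourth below written, so A5 A4 Bb4 G#5 G4 sounds E5 E4 F4 D#5 D4.
Then write for Bb clarinet: it sounds a major second below written, so the part must be a major second above concert.
E5 → F#5
E4 → F#4
F4 → G4
D#5 → E#5
D4 → E4

F#5 F#4 G4 E#5 E4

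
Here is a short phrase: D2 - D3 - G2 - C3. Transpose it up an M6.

D2 gives B2
D3 gives B3
G2 gives E3
C3 gives A3

B2 B3 E3 A3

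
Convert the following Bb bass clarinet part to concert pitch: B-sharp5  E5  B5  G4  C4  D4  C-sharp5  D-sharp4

A#4 D4 A4 F3 Bb2 C3 B3 C#3

Written C4 on the Bb bass clarinet sounds as Bb2, a major ninth lower; apply that shift to every note.
B#5 -> A#4
E5 -> D4
B5 -> A4
G4 -> F3
C4 -> Bb2
D4 -> C3
C#5 -> B3
D#4 -> C#3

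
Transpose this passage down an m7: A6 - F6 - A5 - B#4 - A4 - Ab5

B5 G5 B4 C##4 B3 Bb4

A minor seventh down from A6 gives B5.
F6: a seventh down reaches G, and 10 semitones makes it G5.
A5 down a minor seventh is B4.
B#4: a seventh down reaches C, and 10 semitones makes it C##4.
A4: a seventh down reaches B, and 10 semitones makes it B3.
A minor seventh down from Ab5 gives Bb4.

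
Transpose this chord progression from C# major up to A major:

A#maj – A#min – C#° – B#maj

C# major up to A major is a minor sixth; each chord root moves by that interval while the quality stays the same.
A#maj: root A# up a minor sixth → F#, giving F#maj.
A#min: root A# up a minor sixth → F#, giving F#min.
C#°: root C# up a minor sixth → A, giving A°.
B#maj: root B# up a minor sixth → G#, giving G#maj.

F#maj F#min A° G#maj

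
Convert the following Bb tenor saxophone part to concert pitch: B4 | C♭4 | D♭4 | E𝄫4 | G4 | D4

The Bb tenor saxophone sounds a major ninth below written, so transpose each written note down a major ninth.
B4 becomes A3
Cb4 becomes Bbb2
Db4 becomes Cb3
Ebb4 becomes Dbb3
G4 becomes F3
D4 becomes C3

A3 Bbb2 Cb3 Dbb3 F3 C3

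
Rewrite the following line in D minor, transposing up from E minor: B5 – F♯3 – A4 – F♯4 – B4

E minor to D minor up is a minor seventh, so every note moves up by that interval.
B5 becomes A6
F#3 becomes E4
A4 becomes G5
F#4 becomes E5
B4 becomes A5

A6 E4 G5 E5 A5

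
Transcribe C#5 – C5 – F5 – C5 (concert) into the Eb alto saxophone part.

Written C4 sounds as Eb3 on the Eb alto saxophone, so concert pitches are written a major sixth up.
C#5 -> A#5
C5 -> A5
F5 -> D6
C5 -> A5

A#5 A5 D6 A5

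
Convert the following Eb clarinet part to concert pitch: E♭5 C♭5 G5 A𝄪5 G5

Gb5 Ebb5 Bb5 C##6 Bb5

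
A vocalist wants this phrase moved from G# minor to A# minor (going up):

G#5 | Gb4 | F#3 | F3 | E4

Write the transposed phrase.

A#5 Ab4 G#3 G3 F#4

From G# up to A# is a major second; apply that to each pitch.
G#5 -> A#5
Gb4 -> Ab4
F#3 -> G#3
F3 -> G3
E4 -> F#4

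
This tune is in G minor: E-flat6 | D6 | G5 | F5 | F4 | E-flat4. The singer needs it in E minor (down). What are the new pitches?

C6 B5 E5 D5 D4 C4

From G down to E is a minor third; apply that to each pitch.
Eb6 becomes C6
D6 becomes B5
G5 becomes E5
F5 becomes D5
F4 becomes D4
Eb4 becomes C4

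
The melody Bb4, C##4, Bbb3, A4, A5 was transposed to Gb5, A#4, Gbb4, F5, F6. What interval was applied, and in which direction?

up a minor sixth

Take the first pair: Bb4 → Gb5. B to G spans 6 letter names, so the interval is some kind of sixth.
Bb4 to Gb5 is 8 semitones, which makes it a minor sixth; the second version is higher, so the direction is up.
Checking another pair — A5 → F6 — gives the same interval.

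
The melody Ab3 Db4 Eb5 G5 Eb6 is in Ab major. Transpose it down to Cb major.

Cb3 Fb3 Gb4 Bb4 Gb5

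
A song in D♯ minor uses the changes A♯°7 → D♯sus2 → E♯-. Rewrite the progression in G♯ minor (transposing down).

D#°7 G#sus2 A#-

D♯ minor down to G♯ minor is a perfect fifth; each chord root moves by that interval while the quality stays the same.
A♯°7: root A♯ down a perfect fifth → D#, giving D#°7.
D♯sus2: root D♯ down a perfect fifth → G#, giving G#sus2.
E♯-: root E♯ down a perfect fifth → A#, giving A#-.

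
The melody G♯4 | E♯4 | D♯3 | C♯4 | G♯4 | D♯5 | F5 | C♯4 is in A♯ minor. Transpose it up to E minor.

D5 B4 A3 G4 D5 A5 Cb6 G4

A♯ minor to E minor up is a diminished fifth, so every note moves up by that interval.
G#4 becomes D5
E#4 becomes B4
D#3 becomes A3
C#4 becomes G4
G#4 becomes D5
D#5 becomes A5
F5 becomes Cb6
C#4 becomes G4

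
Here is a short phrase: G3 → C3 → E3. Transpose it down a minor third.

E3 A2 C#3

G3 to E3
C3 to A2
E3 to C#3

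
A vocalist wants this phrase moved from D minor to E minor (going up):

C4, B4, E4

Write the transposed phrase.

D minor to E minor up is a major second, so every note moves up by that interval.
C4 -> D4
B4 -> C#5
E4 -> F#4

D4 C#5 F#4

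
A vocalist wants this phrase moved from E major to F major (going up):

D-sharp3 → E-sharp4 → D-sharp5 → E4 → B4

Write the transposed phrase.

E3 F#4 E5 F4 C5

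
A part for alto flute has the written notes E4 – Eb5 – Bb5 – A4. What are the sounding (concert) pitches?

B3 Bb4 F5 E4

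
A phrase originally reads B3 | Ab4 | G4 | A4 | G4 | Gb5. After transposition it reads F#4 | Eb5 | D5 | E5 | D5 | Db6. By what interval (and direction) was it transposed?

up a perfect fifth

Take the first pair: B3 → F#4. B to F spans 5 letter names, so the interval is some kind of fifth.
B3 to F#4 is 7 semitones, which makes it a perfect fifth; the second version is higher, so the direction is up.
Checking another pair — Gb5 → Db6 — gives the same interval.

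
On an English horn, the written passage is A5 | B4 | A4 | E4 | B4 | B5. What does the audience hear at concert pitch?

D5 E4 D4 A3 E4 E5

The English horn sounds a perfect fifth below written, so transpose each written note down a perfect fifth.
A5 becomes D5
B4 becomes E4
A4 becomes D4
E4 becomes A3
B4 becomes E4
B5 becomes E5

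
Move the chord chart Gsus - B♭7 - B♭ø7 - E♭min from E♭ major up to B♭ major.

Dsus F7 Fø7 Bbmin

E♭ major up to B♭ major is a perfect fifth; each chord root moves by that interval while the quality stays the same.
Gsus: root G up a perfect fifth → D, giving Dsus.
B♭7: root B♭ up a perfect fifth → F, giving F7.
B♭ø7: root B♭ up a perfect fifth → F, giving Fø7.
E♭min: root E♭ up a perfect fifth → Bb, giving Bbmin.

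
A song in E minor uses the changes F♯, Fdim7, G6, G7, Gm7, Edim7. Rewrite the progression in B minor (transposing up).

C# Cdim7 D6 D7 Dm7 Bdim7

E minor up to B minor is a perfect fifth; each chord root moves by that interval while the quality stays the same.
F♯: root F♯ up a perfect fifth → C#, giving C#.
Fdim7: root F up a perfect fifth → C, giving Cdim7.
G6: root G up a perfect fifth → D, giving D6.
G7: root G up a perfect fifth → D, giving D7.
Gm7: root G up a perfect fifth → D, giving Dm7.
Edim7: root E up a perfect fifth → B, giving Bdim7.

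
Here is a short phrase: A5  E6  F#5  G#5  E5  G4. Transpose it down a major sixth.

A5 gives C5
E6 gives G5
F#5 gives A4
G#5 gives B4
E5 gives G4
G4 gives Bb3

C5 G5 A4 B4 G4 Bb3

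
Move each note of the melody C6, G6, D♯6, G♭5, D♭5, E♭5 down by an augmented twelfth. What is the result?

Fb4 Cb5 G4 Cbb4 Gbb3 Abb3

C6: a twelfth down reaches F, and 20 semitones makes it Fb4.
G6: a twelfth down reaches C, and 20 semitones makes it Cb5.
D#6: a twelfth down reaches G, and 20 semitones makes it G4.
Gb5: a twelfth down reaches C, and 20 semitones makes it Cbb4.
Db5 down an augmented twelfth is Gbb3.
An augmented twelfth down from Eb5 gives Abb3.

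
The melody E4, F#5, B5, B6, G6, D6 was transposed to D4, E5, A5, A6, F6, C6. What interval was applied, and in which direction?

down a major second

From E4 to D4 is 2 letter names — a second of some quality.
D4 to E4 is 2 semitones, which makes it a major second; the second version is lower, so the direction is down.
Checking another pair — D6 → C6 — gives the same interval.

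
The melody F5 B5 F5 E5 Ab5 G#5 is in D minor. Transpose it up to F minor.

D minor to F minor up is a minor third, so every note moves up by that interval.
F5 to Ab5
B5 to D6
F5 to Ab5
E5 to G5
Ab5 to Cb6
G#5 to B5

Ab5 D6 Ab5 G5 Cb6 B5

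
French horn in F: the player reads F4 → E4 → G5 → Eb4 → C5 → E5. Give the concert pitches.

Bb3 A3 C5 Ab3 F4 A4

The French horn in F sounds a perfect fifth below written, so transpose each written note down a perfect fifth.
F4 becomes Bb3
E4 becomes A3
G5 becomes C5
Eb4 becomes Ab3
C5 becomes F4
E5 becomes A4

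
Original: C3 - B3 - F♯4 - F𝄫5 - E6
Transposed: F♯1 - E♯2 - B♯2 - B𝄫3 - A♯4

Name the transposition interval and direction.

down a diminished twelfth

Take the first pair: C3 → F#1. C to F spans 12 letter names, so the interval is some kind of twelfth.
F#1 to C3 is 18 semitones, which makes it a diminished twelfth; the second version is lower, so the direction is down.
Checking another pair — E6 → A#4 — gives the same interval.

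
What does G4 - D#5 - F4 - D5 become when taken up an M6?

E5 B#5 D5 B5

G4 to E5
D#5 to B#5
F4 to D5
D5 to B5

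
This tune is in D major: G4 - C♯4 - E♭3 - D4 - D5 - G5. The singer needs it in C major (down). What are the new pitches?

From D down to C is a major second; apply that to each pitch.
G4 to F4
C#4 to B3
Eb3 to Db3
D4 to C4
D5 to C5
G5 to F5

F4 B3 Db3 C4 C5 F5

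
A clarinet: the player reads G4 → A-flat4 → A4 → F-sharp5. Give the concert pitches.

E4 F4 F#4 D#5

The A clarinet sounds a minor third below written, so transpose each written note down a minor third.
G4 gives E4
Ab4 gives F4
A4 gives F#4
F#5 gives D#5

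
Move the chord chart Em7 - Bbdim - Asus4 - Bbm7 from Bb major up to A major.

D#m7 Adim G#sus4 Am7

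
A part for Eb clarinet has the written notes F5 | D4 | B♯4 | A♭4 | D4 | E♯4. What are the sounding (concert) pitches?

The Eb clarinet sounds a minor third above written, so transpose each written note up a minor third.
F5 -> Ab5
D4 -> F4
B#4 -> D#5
Ab4 -> Cb5
D4 -> F4
E#4 -> G#4

Ab5 F4 D#5 Cb5 F4 G#4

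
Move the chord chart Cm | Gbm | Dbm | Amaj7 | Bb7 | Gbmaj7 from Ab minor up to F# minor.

Ab minor up to F# minor is an augmented sixth; each chord root moves by that interval while the quality stays the same.
Cm: root C up an augmented sixth → A#, giving A#m.
Gbm: root Gb up an augmented sixth → E, giving Em.
Dbm: root Db up an augmented sixth → B, giving Bm.
Amaj7: root A up an augmented sixth → F##, giving F##maj7.
Bb7: root Bb up an augmented sixth → G#, giving G#7.
Gbmaj7: root Gb up an augmented sixth → E, giving Emaj7.

A#m Em Bm F##maj7 G#7 Emaj7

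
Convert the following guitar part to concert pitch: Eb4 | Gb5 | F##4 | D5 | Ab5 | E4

Written C4 on the guitar sounds as C3, a perfect octave lower; apply that shift to every note.
Eb4 becomes Eb3
Gb5 becomes Gb4
F##4 becomes F##3
D5 becomes D4
Ab5 becomes Ab4
E4 becomes E3

Eb3 Gb4 F##3 D4 Ab4 E3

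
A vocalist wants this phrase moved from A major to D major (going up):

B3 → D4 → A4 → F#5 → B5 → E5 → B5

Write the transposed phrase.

E4 G4 D5 B5 E6 A5 E6

A major to D major up is a perfect fourth, so every note moves up by that interval.
B3 -> E4
D4 -> G4
A4 -> D5
F#5 -> B5
B5 -> E6
E5 -> A5
B5 -> E6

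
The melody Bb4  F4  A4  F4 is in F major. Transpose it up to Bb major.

Eb5 Bb4 D5 Bb4

F major to Bb major up is a perfect fourth, so every note moves up by that interval.
Bb4 becomes Eb5
F4 becomes Bb4
A4 becomes D5
F4 becomes Bb4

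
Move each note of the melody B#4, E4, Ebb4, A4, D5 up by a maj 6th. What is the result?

G##5 C#5 Cb5 F#5 B5

B#4 becomes G##5
E4 becomes C#5
Ebb4 becomes Cb5
A4 becomes F#5
D5 becomes B5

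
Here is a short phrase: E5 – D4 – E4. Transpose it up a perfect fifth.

E5: a fifth up reaches B, and 7 semitones makes it B5.
A perfect fifth up from D4 gives A4.
A perfect fifth up from E4 gives B4.

B5 A4 B4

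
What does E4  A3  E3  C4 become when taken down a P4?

E4 → B3
A3 → E3
E3 → B2
C4 → G3

B3 E3 B2 G3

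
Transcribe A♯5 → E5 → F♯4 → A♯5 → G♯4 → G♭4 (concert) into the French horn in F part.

E#6 B5 C#5 E#6 D#5 Db5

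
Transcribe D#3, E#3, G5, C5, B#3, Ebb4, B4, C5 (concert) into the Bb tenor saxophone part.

The Bb tenor saxophone sounds a major ninth below written, so the written part must be a major ninth above concert — transpose each note up.
D#3 to E#4
E#3 to F##4
G5 to A6
C5 to D6
B#3 to C##5
Ebb4 to Fb5
B4 to C#6
C5 to D6

E#4 F##4 A6 D6 C##5 Fb5 C#6 D6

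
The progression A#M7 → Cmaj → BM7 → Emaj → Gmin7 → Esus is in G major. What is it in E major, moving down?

F##M7 Amaj G#M7 C#maj Emin7 C#sus

G major down to E major is a minor third; each chord root moves by that interval while the quality stays the same.
A#M7: root A# down a minor third → F##, giving F##M7.
Cmaj: root C down a minor third → A, giving Amaj.
BM7: root B down a minor third → G#, giving G#M7.
Emaj: root E down a minor third → C#, giving C#maj.
Gmin7: root G down a minor third → E, giving Emin7.
Esus: root E down a minor third → C#, giving C#sus.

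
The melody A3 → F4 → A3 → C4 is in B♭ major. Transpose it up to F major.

B♭ major to F major up is a perfect fifth, so every note moves up by that interval.
A3 to E4
F4 to C5
A3 to E4
C4 to G4

E4 C5 E4 G4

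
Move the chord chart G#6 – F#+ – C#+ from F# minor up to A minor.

F# minor up to A minor is a minor third; each chord root moves by that interval while the quality stays the same.
G#6: root G# up a minor third → B, giving B6.
F#+: root F# up a minor third → A, giving A+.
C#+: root C# up a minor third → E, giving E+.

B6 A+ E+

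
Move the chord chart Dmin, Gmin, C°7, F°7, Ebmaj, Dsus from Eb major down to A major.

G#min C#min F#°7 B°7 Amaj G#sus

Eb major down to A major is a diminished fifth; each chord root moves by that interval while the quality stays the same.
Dmin: root D down a diminished fifth → G#, giving G#min.
Gmin: root G down a diminished fifth → C#, giving C#min.
C°7: root C down a diminished fifth → F#, giving F#°7.
F°7: root F down a diminished fifth → B, giving B°7.
Ebmaj: root Eb down a diminished fifth → A, giving Amaj.
Dsus: root D down a diminished fifth → G#, giving G#sus.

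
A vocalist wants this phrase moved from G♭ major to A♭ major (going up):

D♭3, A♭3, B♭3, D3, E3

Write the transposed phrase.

Eb3 Bb3 C4 E3 F#3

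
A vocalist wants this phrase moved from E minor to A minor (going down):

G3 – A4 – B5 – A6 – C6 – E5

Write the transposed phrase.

From E down to A is a perfect fifth; apply that to each pitch.
G3 -> C3
A4 -> D4
B5 -> E5
A6 -> D6
C6 -> F5
E5 -> A4

C3 D4 E5 D6 F5 A4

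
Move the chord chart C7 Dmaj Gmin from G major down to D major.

G major down to D major is a perfect fourth; each chord root moves by that interval while the quality stays the same.
C7: root C down a perfect fourth → G, giving G7.
Dmaj: root D down a perfect fourth → A, giving Amaj.
Gmin: root G down a perfect fourth → D, giving Dmin.

G7 Amaj Dmin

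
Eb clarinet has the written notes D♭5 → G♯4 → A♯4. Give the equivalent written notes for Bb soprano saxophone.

Gb5 C#5 D#5

First find concert pitch: the Eb clarinet sounds a minor third above written, so D♭5 G♯4 A♯4 sounds Fb5 B4 C#5.
Then write for Bb soprano saxophone: it sounds a major second below written, so the part must be a major second above concert.
Fb5 → Gb5
B4 → C#5
C#5 → D#5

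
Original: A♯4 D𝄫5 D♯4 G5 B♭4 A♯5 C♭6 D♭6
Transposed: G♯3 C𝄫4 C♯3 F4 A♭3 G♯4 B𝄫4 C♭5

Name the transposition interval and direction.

From A#4 to G#3 is 9 letter names — a ninth of some quality.
G#3 to A#4 is 14 semitones, which makes it a major ninth; the second version is lower, so the direction is down.
Checking another pair — Db6 → Cb5 — gives the same interval.

down a major ninth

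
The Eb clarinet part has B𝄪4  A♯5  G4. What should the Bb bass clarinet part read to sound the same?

First find concert pitch: the Eb clarinet sounds a minor third above written, so B𝄪4 A♯5 G4 sounds D##5 C#6 Bb4.
Then write for Bb bass clarinet: it sounds a major ninth below written, so the part must be a major ninth above concert.
D##5 → E##6
C#6 → D#7
Bb4 → C6

E##6 D#7 C6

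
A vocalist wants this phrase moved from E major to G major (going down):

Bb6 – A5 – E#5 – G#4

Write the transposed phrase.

E major to G major down is a major sixth, so every note moves down by that interval.
Bb6 → Db6
A5 → C5
E#5 → G#4
G#4 → B3

Db6 C5 G#4 B3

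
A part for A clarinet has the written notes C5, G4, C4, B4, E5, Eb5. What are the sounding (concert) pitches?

A4 E4 A3 G#4 C#5 C5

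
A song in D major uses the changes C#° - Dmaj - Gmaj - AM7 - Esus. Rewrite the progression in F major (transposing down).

E° Fmaj Bbmaj CM7 Gsus

D major down to F major is a major sixth; each chord root moves by that interval while the quality stays the same.
C#°: root C# down a major sixth → E, giving E°.
Dmaj: root D down a major sixth → F, giving Fmaj.
Gmaj: root G down a major sixth → Bb, giving Bbmaj.
AM7: root A down a major sixth → C, giving CM7.
Esus: root E down a major sixth → G, giving Gsus.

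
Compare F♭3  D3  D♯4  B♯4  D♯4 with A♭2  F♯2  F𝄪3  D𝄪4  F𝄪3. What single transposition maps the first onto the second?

down a minor sixth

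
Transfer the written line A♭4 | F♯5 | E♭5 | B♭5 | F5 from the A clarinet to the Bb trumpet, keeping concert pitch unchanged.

First find concert pitch: the A clarinet sounds a minor third below written, so A♭4 F♯5 E♭5 B♭5 F5 sounds F4 D#5 C5 G5 D5.
Then write for Bb trumpet: it sounds a major second below written, so the part must be a major second above concert.
F4 → G4
D#5 → E#5
C5 → D5
G5 → A5
D5 → E5

G4 E#5 D5 A5 E5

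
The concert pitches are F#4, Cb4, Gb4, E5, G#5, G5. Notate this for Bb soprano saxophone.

Written C4 sounds as Bb3 on the Bb soprano saxophone, so concert pitches are written a major second up.
F#4 -> G#4
Cb4 -> Db4
Gb4 -> Ab4
E5 -> F#5
G#5 -> A#5
G5 -> A5

G#4 Db4 Ab4 F#5 A#5 A5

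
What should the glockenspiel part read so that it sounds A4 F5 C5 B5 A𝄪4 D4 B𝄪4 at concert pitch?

A2 F3 C3 B3 A##2 D2 B##2

Written C4 sounds as C6 on the glockenspiel, so concert pitches are written a perfect fifteenth down.
A4 becomes A2
F5 becomes F3
C5 becomes C3
B5 becomes B3
A##4 becomes A##2
D4 becomes D2
B##4 becomes B##2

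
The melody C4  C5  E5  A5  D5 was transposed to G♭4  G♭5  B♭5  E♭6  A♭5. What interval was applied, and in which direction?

up a diminished fifth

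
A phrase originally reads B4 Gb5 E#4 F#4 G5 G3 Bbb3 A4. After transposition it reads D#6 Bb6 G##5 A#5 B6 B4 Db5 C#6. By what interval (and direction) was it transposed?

up a major tenth

From B4 to D#6 is 10 letter names — a tenth of some quality.
B4 to D#6 is 16 semitones, which makes it a major tenth; the second version is higher, so the direction is up.
Checking another pair — A4 → C#6 — gives the same interval.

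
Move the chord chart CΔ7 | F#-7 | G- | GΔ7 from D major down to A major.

GΔ7 C#-7 D- DΔ7

D major down to A major is a perfect fourth; each chord root moves by that interval while the quality stays the same.
CΔ7: root C down a perfect fourth → G, giving GΔ7.
F#-7: root F# down a perfect fourth → C#, giving C#-7.
G-: root G down a perfect fourth → D, giving D-.
GΔ7: root G down a perfect fourth → D, giving DΔ7.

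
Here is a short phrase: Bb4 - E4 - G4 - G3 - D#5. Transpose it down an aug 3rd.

Bb4: a third down reaches G, and 5 semitones makes it Gbb4.
An augmented third down from E4 gives Cb4.
G4: a third down reaches E, and 5 semitones makes it Ebb4.
G3 down an augmented third is Ebb3.
D#5: a third down reaches B, and 5 semitones makes it Bb4.

Gbb4 Cb4 Ebb4 Ebb3 Bb4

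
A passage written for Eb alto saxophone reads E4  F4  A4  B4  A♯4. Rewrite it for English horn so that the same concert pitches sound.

D4 Eb4 G4 A4 G#4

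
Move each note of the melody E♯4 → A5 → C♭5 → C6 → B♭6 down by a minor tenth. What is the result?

E#4 gives C##3
A5 gives F#4
Cb5 gives Ab3
C6 gives A4
Bb6 gives G5

C##3 F#4 Ab3 A4 G5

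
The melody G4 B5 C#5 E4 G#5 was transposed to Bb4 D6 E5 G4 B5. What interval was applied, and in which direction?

Take the first pair: G4 → Bb4. G to B spans 3 letter names, so the interval is some kind of third.
G4 to Bb4 is 3 semitones, which makes it a minor third; the second version is higher, so the direction is up.
Checking another pair — G#5 → B5 — gives the same interval.

up a minor third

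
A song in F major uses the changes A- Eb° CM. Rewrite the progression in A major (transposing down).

C#- G° EM

F major down to A major is a minor sixth; each chord root moves by that interval while the quality stays the same.
A-: root A down a minor sixth → C#, giving C#-.
Eb°: root Eb down a minor sixth → G, giving G°.
CM: root C down a minor sixth → E, giving EM.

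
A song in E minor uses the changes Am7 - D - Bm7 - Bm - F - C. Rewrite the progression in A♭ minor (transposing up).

Dbm7 Gb Ebm7 Ebm Bbb Fb

E minor up to A♭ minor is a diminished fourth; each chord root moves by that interval while the quality stays the same.
Am7: root A up a diminished fourth → Db, giving Dbm7.
D: root D up a diminished fourth → Gb, giving Gb.
Bm7: root B up a diminished fourth → Eb, giving Ebm7.
Bm: root B up a diminished fourth → Eb, giving Ebm.
F: root F up a diminished fourth → Bbb, giving Bbb.
C: root C up a diminished fourth → Fb, giving Fb.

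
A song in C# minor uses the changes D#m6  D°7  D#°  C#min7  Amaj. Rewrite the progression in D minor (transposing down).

Em6 Eb°7 E° Dmin7 Bbmaj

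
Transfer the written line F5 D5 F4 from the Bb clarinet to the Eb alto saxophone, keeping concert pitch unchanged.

First find concert pitch: the Bb clarinet sounds a major second below written, so F5 D5 F4 sounds Eb5 C5 Eb4.
Then write for Eb alto saxophone: it sounds a major sixth below written, so the part must be a major sixth above concert.
Eb5 → C6
C5 → A5
Eb4 → C5

C6 A5 C5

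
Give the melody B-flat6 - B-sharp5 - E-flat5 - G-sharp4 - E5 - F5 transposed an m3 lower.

G6 G##5 C5 E#4 C#5 D5

Bb6 down a minor third is G6.
B#5: a third down reaches G, and 3 semitones makes it G##5.
Eb5 down a minor third is C5.
G#4: a third down reaches E, and 3 semitones makes it E#4.
E5 down a minor third is C#5.
A minor third down from F5 gives D5.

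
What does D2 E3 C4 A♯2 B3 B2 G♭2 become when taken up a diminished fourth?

Gb2 Ab3 Fb4 D3 Eb4 Eb3 Cbb3

D2: a fourth up reaches G, and 4 semitones makes it Gb2.
A diminished fourth up from E3 gives Ab3.
C4 up a diminished fourth is Fb4.
A#2 up a diminished fourth is D3.
B3 up a diminished fourth is Eb4.
A diminished fourth up from B2 gives Eb3.
Gb2: a fourth up reaches C, and 4 semitones makes it Cbb3.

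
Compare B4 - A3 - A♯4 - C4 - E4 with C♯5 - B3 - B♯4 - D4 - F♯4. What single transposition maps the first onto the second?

up a major second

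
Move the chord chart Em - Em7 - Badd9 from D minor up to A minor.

Bm Bm7 F#add9

D minor up to A minor is a perfect fifth; each chord root moves by that interval while the quality stays the same.
Em: root E up a perfect fifth → B, giving Bm.
Em7: root E up a perfect fifth → B, giving Bm7.
Badd9: root B up a perfect fifth → F#, giving F#add9.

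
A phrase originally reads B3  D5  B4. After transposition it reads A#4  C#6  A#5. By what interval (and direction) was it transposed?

up a major seventh

Take the first pair: B3 → A#4. B to A spans 7 letter names, so the interval is some kind of seventh.
B3 to A#4 is 11 semitones, which makes it a major seventh; the second version is higher, so the direction is up.
Checking another pair — B4 → A#5 — gives the same interval.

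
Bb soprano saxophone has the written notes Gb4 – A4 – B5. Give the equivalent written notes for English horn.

Cb5 D5 E6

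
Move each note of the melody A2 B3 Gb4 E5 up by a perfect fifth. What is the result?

E3 F#4 Db5 B5

A2: a fifth up reaches E, and 7 semitones makes it E3.
A perfect fifth up from B3 gives F#4.
A perfect fifth up from Gb4 gives Db5.
A perfect fifth up from E5 gives B5.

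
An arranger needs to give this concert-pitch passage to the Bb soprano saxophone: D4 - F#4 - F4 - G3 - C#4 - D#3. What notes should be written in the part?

E4 G#4 G4 A3 D#4 E#3

The Bb soprano saxophone sounds a major second below written, so the written part must be a major second above concert — transpose each note up.
D4 → E4
F#4 → G#4
F4 → G4
G3 → A3
C#4 → D#4
D#3 → E#3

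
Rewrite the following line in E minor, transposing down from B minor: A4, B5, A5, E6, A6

From B down to E is a perfect fifth; apply that to each pitch.
A4 -> D4
B5 -> E5
A5 -> D5
E6 -> A5
A6 -> D6

D4 E5 D5 A5 D6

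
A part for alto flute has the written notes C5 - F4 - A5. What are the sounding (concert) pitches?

G4 C4 E5

Written C4 on the alto flute sounds as G3, a perfect fourth lower; apply that shift to every note.
C5 → G4
F4 → C4
A5 → E5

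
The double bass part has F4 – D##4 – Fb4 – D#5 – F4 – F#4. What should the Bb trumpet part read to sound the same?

G3 E##3 Gb3 E#4 G3 G#3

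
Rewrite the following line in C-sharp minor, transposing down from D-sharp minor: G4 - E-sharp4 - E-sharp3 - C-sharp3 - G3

From D-sharp down to C-sharp is a major second; apply that to each pitch.
G4 to F4
E#4 to D#4
E#3 to D#3
C#3 to B2
G3 to F3

F4 D#4 D#3 B2 F3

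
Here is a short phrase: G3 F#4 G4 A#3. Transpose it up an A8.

G#4 F##5 G#5 A##4

G3 to G#4
F#4 to F##5
G4 to G#5
A#3 to A##4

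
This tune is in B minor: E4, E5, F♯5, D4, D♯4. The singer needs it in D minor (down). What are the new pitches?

From B down to D is a major sixth; apply that to each pitch.
E4 → G3
E5 → G4
F#5 → A4
D4 → F3
D#4 → F#3

G3 G4 A4 F3 F#3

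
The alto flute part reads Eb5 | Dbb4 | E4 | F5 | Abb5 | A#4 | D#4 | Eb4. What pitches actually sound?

Bb4 Abb3 B3 C5 Ebb5 E#4 A#3 Bb3

Written C4 on the alto flute sounds as G3, a perfect fourth lower; apply that shift to every note.
Eb5 to Bb4
Dbb4 to Abb3
E4 to B3
F5 to C5
Abb5 to Ebb5
A#4 to E#4
D#4 to A#3
Eb4 to Bb3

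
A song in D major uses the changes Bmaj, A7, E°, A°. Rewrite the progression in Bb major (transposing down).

Gmaj F7 C° F°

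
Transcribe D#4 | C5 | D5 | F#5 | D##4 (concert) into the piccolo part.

The piccolo sounds a perfect octave above written, so the written part must be a perfect octave below concert — transpose each note down.
D#4 becomes D#3
C5 becomes C4
D5 becomes D4
F#5 becomes F#4
D##4 becomes D##3

D#3 C4 D4 F#4 D##3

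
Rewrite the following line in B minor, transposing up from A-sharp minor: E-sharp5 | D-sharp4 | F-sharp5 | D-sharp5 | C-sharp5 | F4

F#5 E4 G5 E5 D5 Gb4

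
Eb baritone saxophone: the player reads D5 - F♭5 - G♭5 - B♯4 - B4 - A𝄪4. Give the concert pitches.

F3 Abb3 Bbb3 D#3 D3 C##3

Written C4 on the Eb baritone saxophone sounds as Eb2, a major thirteenth lower; apply that shift to every note.
D5 becomes F3
Fb5 becomes Abb3
Gb5 becomes Bbb3
B#4 becomes D#3
B4 becomes D3
A##4 becomes C##3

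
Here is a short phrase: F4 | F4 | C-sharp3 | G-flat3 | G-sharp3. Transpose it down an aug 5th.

F4 to Bbb3
F4 to Bbb3
C#3 to F2
Gb3 to Cbb3
G#3 to C3

Bbb3 Bbb3 F2 Cbb3 C3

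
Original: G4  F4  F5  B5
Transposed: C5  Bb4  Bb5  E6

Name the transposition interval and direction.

Take the first pair: G4 → C5. G to C spans 4 letter names, so the interval is some kind of fourth.
G4 to C5 is 5 semitones, which makes it a perfect fourth; the second version is higher, so the direction is up.
Checking another pair — B5 → E6 — gives the same interval.

up a perfect fourth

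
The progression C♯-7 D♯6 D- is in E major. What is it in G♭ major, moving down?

E major down to G♭ major is an augmented sixth; each chord root moves by that interval while the quality stays the same.
C♯-7: root C♯ down an augmented sixth → Eb, giving Eb-7.
D♯6: root D♯ down an augmented sixth → F, giving F6.
D-: root D down an augmented sixth → Fb, giving Fb-.

Eb-7 F6 Fb-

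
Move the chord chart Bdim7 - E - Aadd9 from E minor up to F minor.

Cdim7 F Bbadd9

E minor up to F minor is a minor second; each chord root moves by that interval while the quality stays the same.
Bdim7: root B up a minor second → C, giving Cdim7.
E: root E up a minor second → F, giving F.
Aadd9: root A up a minor second → Bb, giving Bbadd9.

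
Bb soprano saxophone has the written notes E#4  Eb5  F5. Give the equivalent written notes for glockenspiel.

First find concert pitch: the Bb soprano saxophone sounds a major second below written, so E#4 Eb5 F5 sounds D#4 Db5 Eb5.
Then write for glockenspiel: it sounds a perfect fifteenth above written, so the part must be a perfect fifteenth below concert.
D#4 → D#2
Db5 → Db3
Eb5 → Eb3

D#2 Db3 Eb3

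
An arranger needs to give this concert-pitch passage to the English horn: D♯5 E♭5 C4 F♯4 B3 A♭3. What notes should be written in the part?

A#5 Bb5 G4 C#5 F#4 Eb4

Written C4 sounds as F3 on the English horn, so concert pitches are written a perfect fifth up.
D#5 -> A#5
Eb5 -> Bb5
C4 -> G4
F#4 -> C#5
B3 -> F#4
Ab3 -> Eb4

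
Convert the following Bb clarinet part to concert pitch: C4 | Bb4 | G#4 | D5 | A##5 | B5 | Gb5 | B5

Written C4 on the Bb clarinet sounds as Bb3, a major second lower; apply that shift to every note.
C4 → Bb3
Bb4 → Ab4
G#4 → F#4
D5 → C5
A##5 → G##5
B5 → A5
Gb5 → Fb5
B5 → A5

Bb3 Ab4 F#4 C5 G##5 A5 Fb5 A5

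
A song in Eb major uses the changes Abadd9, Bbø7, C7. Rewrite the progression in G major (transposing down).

Cadd9 Dø7 E7

Eb major down to G major is a minor sixth; each chord root moves by that interval while the quality stays the same.
Abadd9: root Ab down a minor sixth → C, giving Cadd9.
Bbø7: root Bb down a minor sixth → D, giving Dø7.
C7: root C down a minor sixth → E, giving E7.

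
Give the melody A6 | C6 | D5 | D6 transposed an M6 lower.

C6 Eb5 F4 F5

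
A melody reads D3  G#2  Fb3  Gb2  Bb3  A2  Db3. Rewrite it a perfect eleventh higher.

G4 C#4 Bbb4 Cb4 Eb5 D4 Gb4

A perfect eleventh up from D3 gives G4.
G#2: an eleventh up reaches C, and 17 semitones makes it C#4.
Fb3: an eleventh up reaches B, and 17 semitones makes it Bbb4.
Gb2: an eleventh up reaches C, and 17 semitones makes it Cb4.
A perfect eleventh up from Bb3 gives Eb5.
A perfect eleventh up from A2 gives D4.
A perfect eleventh up from Db3 gives Gb4.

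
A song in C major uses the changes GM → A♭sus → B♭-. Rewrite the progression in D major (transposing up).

C major up to D major is a major second; each chord root moves by that interval while the quality stays the same.
GM: root G up a major second → A, giving AM.
A♭sus: root A♭ up a major second → Bb, giving Bbsus.
B♭-: root B♭ up a major second → C, giving C-.

AM Bbsus C-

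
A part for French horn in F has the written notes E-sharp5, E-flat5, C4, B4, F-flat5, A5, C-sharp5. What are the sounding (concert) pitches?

The French horn in F sounds a perfect fifth below written, so transpose each written note down a perfect fifth.
E#5 to A#4
Eb5 to Ab4
C4 to F3
B4 to E4
Fb5 to Bbb4
A5 to D5
C#5 to F#4

A#4 Ab4 F3 E4 Bbb4 D5 F#4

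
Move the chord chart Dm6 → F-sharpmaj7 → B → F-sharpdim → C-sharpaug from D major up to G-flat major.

D major up to G-flat major is a diminished fourth; each chord root moves by that interval while the quality stays the same.
Dm6: root D up a diminished fourth → Gb, giving Gbm6.
F-sharpmaj7: root F-sharp up a diminished fourth → Bb, giving Bbmaj7.
B: root B up a diminished fourth → Eb, giving Eb.
F-sharpdim: root F-sharp up a diminished fourth → Bb, giving Bbdim.
C-sharpaug: root C-sharp up a diminished fourth → F, giving Faug.

Gbm6 Bbmaj7 Eb Bbdim Faug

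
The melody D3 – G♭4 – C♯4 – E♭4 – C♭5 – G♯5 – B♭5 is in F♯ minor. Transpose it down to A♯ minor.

F♯ minor to A♯ minor down is a minor sixth, so every note moves down by that interval.
D3 to F#2
Gb4 to Bb3
C#4 to E#3
Eb4 to G3
Cb5 to Eb4
G#5 to B#4
Bb5 to D5

F#2 Bb3 E#3 G3 Eb4 B#4 D5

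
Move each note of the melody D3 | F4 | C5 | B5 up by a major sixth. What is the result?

D3: a sixth up reaches B, and 9 semitones makes it B3.
F4: a sixth up reaches D, and 9 semitones makes it D5.
C5: a sixth up reaches A, and 9 semitones makes it A5.
A major sixth up from B5 gives G#6.

B3 D5 A5 G#6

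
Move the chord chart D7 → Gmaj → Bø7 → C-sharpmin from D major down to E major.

D major down to E major is a minor seventh; each chord root moves by that interval while the quality stays the same.
D7: root D down a minor seventh → E, giving E7.
Gmaj: root G down a minor seventh → A, giving Amaj.
Bø7: root B down a minor seventh → C#, giving C#ø7.
C-sharpmin: root C-sharp down a minor seventh → D#, giving D#min.

E7 Amaj C#ø7 D#min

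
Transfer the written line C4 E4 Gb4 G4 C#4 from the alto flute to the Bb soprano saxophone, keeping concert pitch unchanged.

First find concert pitch: the alto flute sounds a perfect fourth below written, so C4 E4 Gb4 G4 C#4 sounds G3 B3 Db4 D4 G#3.
Then write for Bb soprano saxophone: it sounds a major second below written, so the part must be a major second above concert.
G3 → A3
B3 → C#4
Db4 → Eb4
D4 → E4
G#3 → A#3

A3 C#4 Eb4 E4 A#3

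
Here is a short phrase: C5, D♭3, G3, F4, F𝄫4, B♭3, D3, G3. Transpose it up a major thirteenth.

A6 Bb4 E5 D6 Dbb6 G5 B4 E5

C5 -> A6
Db3 -> Bb4
G3 -> E5
F4 -> D6
Fbb4 -> Dbb6
Bb3 -> G5
D3 -> B4
G3 -> E5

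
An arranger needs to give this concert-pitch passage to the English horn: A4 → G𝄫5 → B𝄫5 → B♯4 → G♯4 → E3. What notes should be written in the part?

E5 Dbb6 Fb6 F##5 D#5 B3

The English horn sounds a perfect fifth below written, so the written part must be a perfect fifth above concert — transpose each note up.
A4 to E5
Gbb5 to Dbb6
Bbb5 to Fb6
B#4 to F##5
G#4 to D#5
E3 to B3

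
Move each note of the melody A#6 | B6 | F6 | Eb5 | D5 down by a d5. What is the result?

A#6 becomes D##6
B6 becomes E#6
F6 becomes B5
Eb5 becomes A4
D5 becomes G#4

D##6 E#6 B5 A4 G#4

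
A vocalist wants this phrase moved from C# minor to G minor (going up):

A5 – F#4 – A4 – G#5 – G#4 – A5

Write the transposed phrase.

C# minor to G minor up is a diminished fifth, so every note moves up by that interval.
A5 becomes Eb6
F#4 becomes C5
A4 becomes Eb5
G#5 becomes D6
G#4 becomes D5
A5 becomes Eb6

Eb6 C5 Eb5 D6 D5 Eb6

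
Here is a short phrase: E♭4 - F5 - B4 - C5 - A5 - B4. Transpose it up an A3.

Eb4: a third up reaches G, and 5 semitones makes it G#4.
An augmented third up from F5 gives A#5.
B4 up an augmented third is D##5.
C5: a third up reaches E, and 5 semitones makes it E#5.
A5: a third up reaches C, and 5 semitones makes it C##6.
An augmented third up from B4 gives D##5.

G#4 A#5 D##5 E#5 C##6 D##5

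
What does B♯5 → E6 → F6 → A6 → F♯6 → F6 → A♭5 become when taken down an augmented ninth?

A4 Db5 Ebb5 Gb5 Eb5 Ebb5 Gbb4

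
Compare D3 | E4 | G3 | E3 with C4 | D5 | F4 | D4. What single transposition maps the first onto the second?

Take the first pair: D3 → C4. D to C spans 7 letter names, so the interval is some kind of seventh.
D3 to C4 is 10 semitones, which makes it a minor seventh; the second version is higher, so the direction is up.
Checking another pair — E3 → D4 — gives the same interval.

up a minor seventh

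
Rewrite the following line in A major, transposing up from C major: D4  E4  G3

From C up to A is a major sixth; apply that to each pitch.
D4 -> B4
E4 -> C#5
G3 -> E4

B4 C#5 E4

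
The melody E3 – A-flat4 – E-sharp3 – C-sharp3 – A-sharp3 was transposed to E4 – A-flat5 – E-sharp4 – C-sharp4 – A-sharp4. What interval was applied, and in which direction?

up a perfect octave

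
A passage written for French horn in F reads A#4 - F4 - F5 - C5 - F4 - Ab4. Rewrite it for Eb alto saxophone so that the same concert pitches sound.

B#4 G4 G5 D5 G4 Bb4

First find concert pitch: the French horn in F sounds a perfect fifth below written, so A#4 F4 F5 C5 F4 Ab4 sounds D#4 Bb3 Bb4 F4 Bb3 Db4.
Then write for Eb alto saxophone: it sounds a major sixth below written, so the part must be a major sixth above concert.
D#4 → B#4
Bb3 → G4
Bb4 → G5
F4 → D5
Bb3 → G4
Db4 → Bb4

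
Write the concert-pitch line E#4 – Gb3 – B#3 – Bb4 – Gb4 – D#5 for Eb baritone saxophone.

The Eb baritone saxophone sounds a major thirteenth below written, so the written part must be a major thirteenth above concert — transpose each note up.
E#4 → C##6
Gb3 → Eb5
B#3 → G##5
Bb4 → G6
Gb4 → Eb6
D#5 → B#6

C##6 Eb5 G##5 G6 Eb6 B#6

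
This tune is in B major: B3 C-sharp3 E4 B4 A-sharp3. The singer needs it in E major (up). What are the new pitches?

B major to E major up is a perfect fourth, so every note moves up by that interval.
B3 -> E4
C#3 -> F#3
E4 -> A4
B4 -> E5
A#3 -> D#4

E4 F#3 A4 E5 D#4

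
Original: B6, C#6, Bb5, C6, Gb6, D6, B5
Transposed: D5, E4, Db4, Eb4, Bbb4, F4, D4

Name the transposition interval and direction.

Take the first pair: B6 → D5. B to D spans 13 letter names, so the interval is some kind of thirteenth.
D5 to B6 is 21 semitones, which makes it a major thirteenth; the second version is lower, so the direction is down.
Checking another pair — B5 → D4 — gives the same interval.

down a major thirteenth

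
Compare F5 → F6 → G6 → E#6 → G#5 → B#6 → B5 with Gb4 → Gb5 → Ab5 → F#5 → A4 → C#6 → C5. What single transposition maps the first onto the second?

From F5 to Gb4 is 7 letter names — a seventh of some quality.
Gb4 to F5 is 11 semitones, which makes it a major seventh; the second version is lower, so the direction is down.
Checking another pair — B5 → C5 — gives the same interval.

down a major seventh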